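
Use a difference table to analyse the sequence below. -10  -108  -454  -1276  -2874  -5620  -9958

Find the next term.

-16404

D1: -98, -346, -822, -1598, -2746, -4338
D2: -248, -476, -776, -1148, -1592
D3: -228, -300, -372, -444
D4: -72, -72, -72
Constant fourth difference = -72, so extend:
-444 − 72 = -516;  -1592 − 516 = -2108;  -4338 − 2108 = -6446;  -9958 − 6446 = -16404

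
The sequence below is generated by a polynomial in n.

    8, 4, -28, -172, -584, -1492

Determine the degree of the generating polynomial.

4

-4, -32, -144, -412, -908
-28, -112, -268, -496
-84, -156, -228
-72, -72
The fourth differences are constant, so the polynomial has degree 4.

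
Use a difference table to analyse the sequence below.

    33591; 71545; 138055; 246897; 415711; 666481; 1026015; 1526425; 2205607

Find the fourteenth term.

10074817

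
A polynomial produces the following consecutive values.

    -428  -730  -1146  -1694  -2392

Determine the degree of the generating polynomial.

D1: -302, -416, -548, -698
D2: -114, -132, -150
D3: -18, -18
The third differences are constant, so the polynomial has degree 3.

3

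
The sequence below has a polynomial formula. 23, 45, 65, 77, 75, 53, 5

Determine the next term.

-75

D1: 22, 20, 12, -2, -22, -48
D2: -2, -8, -14, -20, -26
D3: -6, -6, -6, -6
Third differences constant at -6.
-26 − 6 = -32;  -48 − 32 = -80;  5 − 80 = -75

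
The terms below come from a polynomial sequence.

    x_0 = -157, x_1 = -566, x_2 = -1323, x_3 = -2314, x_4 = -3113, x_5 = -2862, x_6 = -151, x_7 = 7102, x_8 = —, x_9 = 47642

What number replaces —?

21771

Using the first 8 terms:
First differences: -409  -757  -991  -799  251  2711  7253
Second differences: -348  -234  192  1050  2460  4542
Third differences: 114  426  858  1410  2082
Fourth differences: 312  432  552  672
Fifth differences: 120  120  120
Constant fifth difference = 120.
Extend forward: 672 + 120 = 792;  2082 + 792 = 2874;  4542 + 2874 = 7416;  7253 + 7416 = 14669;  7102 + 14669 = 21771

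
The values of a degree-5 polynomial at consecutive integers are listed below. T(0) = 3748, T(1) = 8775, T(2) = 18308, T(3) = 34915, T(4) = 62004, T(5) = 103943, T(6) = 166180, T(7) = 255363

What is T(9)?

547879

First differences: 5027, 9533, 16607, 27089, 41939, 62237, 89183
Second differences: 4506, 7074, 10482, 14850, 20298, 26946
Third differences: 2568, 3408, 4368, 5448, 6648
Fourth differences: 840, 960, 1080, 1200
Fifth differences: 120, 120, 120
Fifth differences constant at 120.
1200 + 120 = 1320;  6648 + 1320 = 7968;  26946 + 7968 = 34914;  89183 + 34914 = 124097;  255363 + 124097 = 379460
1320 + 120 = 1440;  7968 + 1440 = 9408;  34914 + 9408 = 44322;  124097 + 44322 = 168419;  379460 + 168419 = 547879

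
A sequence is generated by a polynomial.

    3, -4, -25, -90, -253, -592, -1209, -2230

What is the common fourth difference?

-24

First differences: -7, -21, -65, -163, -339, -617, -1021
Second differences: -14, -44, -98, -176, -278, -404
Third differences: -30, -54, -78, -102, -126
Fourth differences: -24, -24, -24, -24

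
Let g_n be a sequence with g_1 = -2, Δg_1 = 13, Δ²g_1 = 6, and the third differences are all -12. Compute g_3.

30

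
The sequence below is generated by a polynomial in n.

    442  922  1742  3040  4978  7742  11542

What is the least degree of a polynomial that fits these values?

First differences: 480, 820, 1298, 1938, 2764, 3800
Second differences: 340, 478, 640, 826, 1036
Third differences: 138, 162, 186, 210
Fourth differences: 24, 24, 24
The fourth differences are constant, so the polynomial has degree 4.

4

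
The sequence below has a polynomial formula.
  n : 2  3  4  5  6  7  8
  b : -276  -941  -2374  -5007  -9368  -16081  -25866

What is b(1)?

D1: -665  -1433  -2633  -4361  -6713  -9785
D2: -768  -1200  -1728  -2352  -3072
D3: -432  -528  -624  -720
D4: -96  -96  -96
The fourth differences are constant at -96.
Work back: -432 + 96 = -336;  -768 + 336 = -432;  -665 + 432 = -233;  -276 + 233 = -43

-43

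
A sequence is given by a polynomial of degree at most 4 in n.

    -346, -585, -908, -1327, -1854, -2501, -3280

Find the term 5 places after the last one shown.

Δ: -239, -323, -419, -527, -647, -779
Δ²: -84, -96, -108, -120, -132
Δ³: -12, -12, -12, -12
The third differences are constant (-12).
-132 − 12 = -144;  -779 − 144 = -923;  -3280 − 923 = -4203
-144 − 12 = -156;  -923 − 156 = -1079;  -4203 − 1079 = -5282
-156 − 12 = -168;  -1079 − 168 = -1247;  -5282 − 1247 = -6529
-168 − 12 = -180;  -1247 − 180 = -1427;  -6529 − 1427 = -7956
-180 − 12 = -192;  -1427 − 192 = -1619;  -7956 − 1619 = -9575

-9575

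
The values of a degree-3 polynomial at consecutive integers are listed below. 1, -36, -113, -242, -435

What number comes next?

-704

First differences: -37  -77  -129  -193
Second differences: -40  -52  -64
Third differences: -12  -12
The third differences are constant (-12).
-64 − 12 = -76;  -193 − 76 = -269;  -435 − 269 = -704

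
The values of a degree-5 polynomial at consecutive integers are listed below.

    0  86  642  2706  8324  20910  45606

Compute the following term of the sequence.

89642

D1: 86  556  2064  5618  12586  24696
D2: 470  1508  3554  6968  12110
D3: 1038  2046  3414  5142
D4: 1008  1368  1728
D5: 360  360
The fifth differences are constant (360).
1728 + 360 = 2088;  5142 + 2088 = 7230;  12110 + 7230 = 19340;  24696 + 19340 = 44036;  45606 + 44036 = 89642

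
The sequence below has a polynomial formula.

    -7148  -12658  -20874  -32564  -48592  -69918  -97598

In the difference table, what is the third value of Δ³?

First differences: -5510, -8216, -11690, -16028, -21326, -27680
Second differences: -2706, -3474, -4338, -5298, -6354
Third differences: -768, -864, -960, -1056
Fourth differences: -96, -96, -96

-960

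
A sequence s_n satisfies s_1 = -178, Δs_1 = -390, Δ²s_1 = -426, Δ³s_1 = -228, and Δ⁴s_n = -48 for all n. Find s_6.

Build the table forward from the leading diagonal:
Δ⁴: -48, -48, -48, -48, -48, -48
Δ³: -228, -276, -324, -372, -420, -468
Δ²: -426, -654, -930, -1254, -1626, -2046
Δ: -390, -816, -1470, -2400, -3654, -5280
s: -178, -568, -1384, -2854, -5254, -8908

-8908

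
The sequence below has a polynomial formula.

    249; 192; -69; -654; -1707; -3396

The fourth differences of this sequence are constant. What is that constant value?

First differences: -57, -261, -585, -1053, -1689
Second differences: -204, -324, -468, -636
Third differences: -120, -144, -168
Fourth differences: -24, -24

-24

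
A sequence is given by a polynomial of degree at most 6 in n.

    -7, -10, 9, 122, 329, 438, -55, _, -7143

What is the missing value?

Using the first 7 terms:
First differences: -3  19  113  207  109  -493
Second differences: 22  94  94  -98  -602
Third differences: 72  0  -192  -504
Fourth differences: -72  -192  -312
Fifth differences: -120  -120
Constant fifth difference = -120.
Extend forward: -312 − 120 = -432;  -504 − 432 = -936;  -602 − 936 = -1538;  -493 − 1538 = -2031;  -55 − 2031 = -2086

-2086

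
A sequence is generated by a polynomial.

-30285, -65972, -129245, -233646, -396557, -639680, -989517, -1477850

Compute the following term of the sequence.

D1: -35687, -63273, -104401, -162911, -243123, -349837, -488333
D2: -27586, -41128, -58510, -80212, -106714, -138496
D3: -13542, -17382, -21702, -26502, -31782
D4: -3840, -4320, -4800, -5280
D5: -480, -480, -480
The fifth differences are constant (-480).
-5280 − 480 = -5760;  -31782 − 5760 = -37542;  -138496 − 37542 = -176038;  -488333 − 176038 = -664371;  -1477850 − 664371 = -2142221

-2142221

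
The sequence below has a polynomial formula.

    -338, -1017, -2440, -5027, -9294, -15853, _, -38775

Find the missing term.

-25412

Using the first 6 terms:
-679, -1423, -2587, -4267, -6559
-744, -1164, -1680, -2292
-420, -516, -612
-96, -96
Constant fourth difference = -96.
Extend forward: -612 − 96 = -708;  -2292 − 708 = -3000;  -6559 − 3000 = -9559;  -15853 − 9559 = -25412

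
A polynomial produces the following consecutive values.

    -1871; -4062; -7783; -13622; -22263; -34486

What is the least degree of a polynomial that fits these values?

D1: -2191, -3721, -5839, -8641, -12223
D2: -1530, -2118, -2802, -3582
D3: -588, -684, -780
D4: -96, -96
The fourth differences are constant, so the polynomial has degree 4.

4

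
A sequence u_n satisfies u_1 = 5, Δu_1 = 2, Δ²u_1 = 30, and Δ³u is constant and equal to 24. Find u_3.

39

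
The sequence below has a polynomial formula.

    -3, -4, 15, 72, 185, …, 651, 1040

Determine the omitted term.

372

Using the first 5 terms:
Δ: -1  19  57  113
Δ²: 20  38  56
Δ³: 18  18
Constant third difference = 18.
Extend forward: 56 + 18 = 74;  113 + 74 = 187;  185 + 187 = 372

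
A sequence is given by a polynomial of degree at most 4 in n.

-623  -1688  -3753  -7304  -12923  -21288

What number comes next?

-33173

-1065  -2065  -3551  -5619  -8365
-1000  -1486  -2068  -2746
-486  -582  -678
-96  -96
The fourth differences are constant (-96).
-678 − 96 = -774;  -2746 − 774 = -3520;  -8365 − 3520 = -11885;  -21288 − 11885 = -33173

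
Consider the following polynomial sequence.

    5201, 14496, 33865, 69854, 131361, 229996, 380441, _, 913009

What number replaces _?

600810

Using the first 7 terms:
9295  19369  35989  61507  98635  150445
10074  16620  25518  37128  51810
6546  8898  11610  14682
2352  2712  3072
360  360
Constant fifth difference = 360.
Extend forward: 3072 + 360 = 3432;  14682 + 3432 = 18114;  51810 + 18114 = 69924;  150445 + 69924 = 220369;  380441 + 220369 = 600810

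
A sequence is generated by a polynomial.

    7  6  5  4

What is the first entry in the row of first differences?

-1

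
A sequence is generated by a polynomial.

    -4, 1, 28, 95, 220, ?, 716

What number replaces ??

421

Using the first 5 terms:
Δ: 5, 27, 67, 125
Δ²: 22, 40, 58
Δ³: 18, 18
Constant third difference = 18.
Extend forward: 58 + 18 = 76;  125 + 76 = 201;  220 + 201 = 421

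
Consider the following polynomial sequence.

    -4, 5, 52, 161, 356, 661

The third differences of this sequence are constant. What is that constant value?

24

D1: 9, 47, 109, 195, 305
D2: 38, 62, 86, 110
D3: 24, 24, 24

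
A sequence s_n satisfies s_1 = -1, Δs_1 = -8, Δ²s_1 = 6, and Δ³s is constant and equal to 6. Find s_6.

Build the table forward from the leading diagonal:
D3: 6  6  6  6  6  6
D2: 6  12  18  24  30  36
D1: -8  -2  10  28  52  82
s: -1  -9  -11  -1  27  79

79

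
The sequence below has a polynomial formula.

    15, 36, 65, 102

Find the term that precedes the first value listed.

2

Δ: 21, 29, 37
Δ²: 8, 8
The second differences are constant at 8.
Work back: 21 − 8 = 13;  15 − 13 = 2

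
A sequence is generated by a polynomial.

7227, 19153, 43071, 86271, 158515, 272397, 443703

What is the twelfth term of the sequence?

2982903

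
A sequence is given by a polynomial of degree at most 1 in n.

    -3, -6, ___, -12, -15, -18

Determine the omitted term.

-9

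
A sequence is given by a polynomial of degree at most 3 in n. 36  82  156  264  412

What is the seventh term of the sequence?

46  74  108  148
28  34  40
6  6
Constant third difference = 6, so extend:
40 + 6 = 46;  148 + 46 = 194;  412 + 194 = 606
46 + 6 = 52;  194 + 52 = 246;  606 + 246 = 852

852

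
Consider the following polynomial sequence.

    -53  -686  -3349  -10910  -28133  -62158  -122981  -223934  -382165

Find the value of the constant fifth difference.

-480

Δ: -633, -2663, -7561, -17223, -34025, -60823, -100953, -158231
Δ²: -2030, -4898, -9662, -16802, -26798, -40130, -57278
Δ³: -2868, -4764, -7140, -9996, -13332, -17148
Δ⁴: -1896, -2376, -2856, -3336, -3816
Δ⁵: -480, -480, -480, -480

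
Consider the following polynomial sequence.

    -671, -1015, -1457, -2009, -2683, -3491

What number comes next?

D1: -344, -442, -552, -674, -808
D2: -98, -110, -122, -134
D3: -12, -12, -12
The third differences are constant (-12).
-134 − 12 = -146;  -808 − 146 = -954;  -3491 − 954 = -4445

-4445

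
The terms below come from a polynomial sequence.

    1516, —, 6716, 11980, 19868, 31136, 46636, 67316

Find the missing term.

3416

Using the last 6 terms:
First differences: 5264  7888  11268  15500  20680
Second differences: 2624  3380  4232  5180
Third differences: 756  852  948
Fourth differences: 96  96
Constant fourth difference = 96.
Extend backward: 756 − 96 = 660;  2624 − 660 = 1964;  5264 − 1964 = 3300;  6716 − 3300 = 3416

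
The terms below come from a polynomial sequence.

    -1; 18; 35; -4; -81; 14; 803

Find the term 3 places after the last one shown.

D1: 19 , 17 , -39 , -77 , 95 , 789
D2: -2 , -56 , -38 , 172 , 694
D3: -54 , 18 , 210 , 522
D4: 72 , 192 , 312
D5: 120 , 120
The fifth differences are constant (120).
312 + 120 = 432;  522 + 432 = 954;  694 + 954 = 1648;  789 + 1648 = 2437;  803 + 2437 = 3240
432 + 120 = 552;  954 + 552 = 1506;  1648 + 1506 = 3154;  2437 + 3154 = 5591;  3240 + 5591 = 8831
552 + 120 = 672;  1506 + 672 = 2178;  3154 + 2178 = 5332;  5591 + 5332 = 10923;  8831 + 10923 = 19754

19754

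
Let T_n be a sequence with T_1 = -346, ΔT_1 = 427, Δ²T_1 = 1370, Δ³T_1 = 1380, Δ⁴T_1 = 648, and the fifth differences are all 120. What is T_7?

60806

Build the table forward from the leading diagonal:
Fifth differences: 120, 120, 120, 120, 120, 120, 120
Fourth differences: 648, 768, 888, 1008, 1128, 1248, 1368
Third differences: 1380, 2028, 2796, 3684, 4692, 5820, 7068
Second differences: 1370, 2750, 4778, 7574, 11258, 15950, 21770
First differences: 427, 1797, 4547, 9325, 16899, 28157, 44107
T: -346, 81, 1878, 6425, 15750, 32649, 60806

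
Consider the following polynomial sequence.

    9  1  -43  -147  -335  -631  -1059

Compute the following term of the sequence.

-1643

D1: -8, -44, -104, -188, -296, -428
D2: -36, -60, -84, -108, -132
D3: -24, -24, -24, -24
Third differences constant at -24.
-132 − 24 = -156;  -428 − 156 = -584;  -1059 − 584 = -1643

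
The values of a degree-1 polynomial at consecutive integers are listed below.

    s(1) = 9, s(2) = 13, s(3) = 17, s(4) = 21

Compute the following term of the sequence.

25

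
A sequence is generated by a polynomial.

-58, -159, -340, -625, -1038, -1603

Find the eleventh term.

D1: -101, -181, -285, -413, -565
D2: -80, -104, -128, -152
D3: -24, -24, -24
Third differences constant at -24.
-152 − 24 = -176;  -565 − 176 = -741;  -1603 − 741 = -2344
-176 − 24 = -200;  -741 − 200 = -941;  -2344 − 941 = -3285
-200 − 24 = -224;  -941 − 224 = -1165;  -3285 − 1165 = -4450
-224 − 24 = -248;  -1165 − 248 = -1413;  -4450 − 1413 = -5863
-248 − 24 = -272;  -1413 − 272 = -1685;  -5863 − 1685 = -7548

-7548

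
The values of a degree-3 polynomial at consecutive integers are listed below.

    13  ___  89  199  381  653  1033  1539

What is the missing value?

33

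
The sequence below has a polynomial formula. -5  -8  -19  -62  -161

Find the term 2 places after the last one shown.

-623

First differences: -3  -11  -43  -99
Second differences: -8  -32  -56
Third differences: -24  -24
Third differences constant at -24.
-56 − 24 = -80;  -99 − 80 = -179;  -161 − 179 = -340
-80 − 24 = -104;  -179 − 104 = -283;  -340 − 283 = -623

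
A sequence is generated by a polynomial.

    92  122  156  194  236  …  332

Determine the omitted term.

Using the first 5 terms:
30  34  38  42
4  4  4
Constant second difference = 4.
Extend forward: 42 + 4 = 46;  236 + 46 = 282

282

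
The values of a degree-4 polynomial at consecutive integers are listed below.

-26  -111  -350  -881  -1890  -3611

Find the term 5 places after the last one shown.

-34446

-85, -239, -531, -1009, -1721
-154, -292, -478, -712
-138, -186, -234
-48, -48
The fourth differences are constant (-48).
-234 − 48 = -282;  -712 − 282 = -994;  -1721 − 994 = -2715;  -3611 − 2715 = -6326
-282 − 48 = -330;  -994 − 330 = -1324;  -2715 − 1324 = -4039;  -6326 − 4039 = -10365
-330 − 48 = -378;  -1324 − 378 = -1702;  -4039 − 1702 = -5741;  -10365 − 5741 = -16106
-378 − 48 = -426;  -1702 − 426 = -2128;  -5741 − 2128 = -7869;  -16106 − 7869 = -23975
-426 − 48 = -474;  -2128 − 474 = -2602;  -7869 − 2602 = -10471;  -23975 − 10471 = -34446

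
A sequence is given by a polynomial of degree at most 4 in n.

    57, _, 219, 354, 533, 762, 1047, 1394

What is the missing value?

Using the last 6 terms:
First differences: 135, 179, 229, 285, 347
Second differences: 44, 50, 56, 62
Third differences: 6, 6, 6
Constant third difference = 6.
Extend backward: 44 − 6 = 38;  135 − 38 = 97;  219 − 97 = 122

122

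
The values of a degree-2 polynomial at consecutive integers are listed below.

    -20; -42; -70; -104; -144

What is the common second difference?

First differences: -22, -28, -34, -40
Second differences: -6, -6, -6

-6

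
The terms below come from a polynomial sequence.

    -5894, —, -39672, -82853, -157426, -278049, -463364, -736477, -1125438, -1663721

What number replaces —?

-16729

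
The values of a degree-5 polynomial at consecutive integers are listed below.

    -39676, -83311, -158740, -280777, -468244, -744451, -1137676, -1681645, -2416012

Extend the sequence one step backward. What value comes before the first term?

-16549

-43635  -75429  -122037  -187467  -276207  -393225  -543969  -734367
-31794  -46608  -65430  -88740  -117018  -150744  -190398
-14814  -18822  -23310  -28278  -33726  -39654
-4008  -4488  -4968  -5448  -5928
-480  -480  -480  -480
The fifth differences are constant at -480.
Work back: -4008 + 480 = -3528;  -14814 + 3528 = -11286;  -31794 + 11286 = -20508;  -43635 + 20508 = -23127;  -39676 + 23127 = -16549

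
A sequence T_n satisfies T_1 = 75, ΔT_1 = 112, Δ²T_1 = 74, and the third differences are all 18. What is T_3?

Build the table forward from the leading diagonal:
Third differences: 18  18  18
Second differences: 74  92  110
First differences: 112  186  278
T: 75  187  373

373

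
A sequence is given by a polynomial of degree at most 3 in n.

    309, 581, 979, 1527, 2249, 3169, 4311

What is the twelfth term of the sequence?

272, 398, 548, 722, 920, 1142
126, 150, 174, 198, 222
24, 24, 24, 24
The third differences are constant (24).
222 + 24 = 246;  1142 + 246 = 1388;  4311 + 1388 = 5699
246 + 24 = 270;  1388 + 270 = 1658;  5699 + 1658 = 7357
270 + 24 = 294;  1658 + 294 = 1952;  7357 + 1952 = 9309
294 + 24 = 318;  1952 + 318 = 2270;  9309 + 2270 = 11579
318 + 24 = 342;  2270 + 342 = 2612;  11579 + 2612 = 14191

14191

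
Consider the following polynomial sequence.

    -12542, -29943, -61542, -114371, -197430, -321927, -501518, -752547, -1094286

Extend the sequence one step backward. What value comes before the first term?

-4035

D1: -17401, -31599, -52829, -83059, -124497, -179591, -251029, -341739
D2: -14198, -21230, -30230, -41438, -55094, -71438, -90710
D3: -7032, -9000, -11208, -13656, -16344, -19272
D4: -1968, -2208, -2448, -2688, -2928
D5: -240, -240, -240, -240
The fifth differences are constant at -240.
Work back: -1968 + 240 = -1728;  -7032 + 1728 = -5304;  -14198 + 5304 = -8894;  -17401 + 8894 = -8507;  -12542 + 8507 = -4035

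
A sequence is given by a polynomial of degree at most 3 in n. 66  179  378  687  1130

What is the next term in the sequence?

1731

113 , 199 , 309 , 443
86 , 110 , 134
24 , 24
Third differences constant at 24.
134 + 24 = 158;  443 + 158 = 601;  1130 + 601 = 1731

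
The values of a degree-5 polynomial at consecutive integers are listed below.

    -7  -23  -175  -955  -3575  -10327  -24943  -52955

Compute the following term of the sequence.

-102055

-16, -152, -780, -2620, -6752, -14616, -28012
-136, -628, -1840, -4132, -7864, -13396
-492, -1212, -2292, -3732, -5532
-720, -1080, -1440, -1800
-360, -360, -360
Constant fifth difference = -360, so extend:
-1800 − 360 = -2160;  -5532 − 2160 = -7692;  -13396 − 7692 = -21088;  -28012 − 21088 = -49100;  -52955 − 49100 = -102055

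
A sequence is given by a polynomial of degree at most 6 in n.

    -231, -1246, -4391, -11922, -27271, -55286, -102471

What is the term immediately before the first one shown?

-26

-1015, -3145, -7531, -15349, -28015, -47185
-2130, -4386, -7818, -12666, -19170
-2256, -3432, -4848, -6504
-1176, -1416, -1656
-240, -240
The fifth differences are constant at -240.
Work back: -1176 + 240 = -936;  -2256 + 936 = -1320;  -2130 + 1320 = -810;  -1015 + 810 = -205;  -231 + 205 = -26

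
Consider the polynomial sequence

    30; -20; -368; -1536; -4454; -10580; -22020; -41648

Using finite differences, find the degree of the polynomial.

D1: -50, -348, -1168, -2918, -6126, -11440, -19628
D2: -298, -820, -1750, -3208, -5314, -8188
D3: -522, -930, -1458, -2106, -2874
D4: -408, -528, -648, -768
D5: -120, -120, -120
The fifth differences are constant, so the polynomial has degree 5.

5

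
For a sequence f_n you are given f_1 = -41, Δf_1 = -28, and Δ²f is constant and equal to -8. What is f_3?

Build the table forward from the leading diagonal:
Second differences: -8, -8, -8
First differences: -28, -36, -44
f: -41, -69, -105

-105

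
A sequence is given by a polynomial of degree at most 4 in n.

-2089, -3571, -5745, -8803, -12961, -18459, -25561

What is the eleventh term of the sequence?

-76129

Δ: -1482  -2174  -3058  -4158  -5498  -7102
Δ²: -692  -884  -1100  -1340  -1604
Δ³: -192  -216  -240  -264
Δ⁴: -24  -24  -24
Constant fourth difference = -24, so extend:
-264 − 24 = -288;  -1604 − 288 = -1892;  -7102 − 1892 = -8994;  -25561 − 8994 = -34555
-288 − 24 = -312;  -1892 − 312 = -2204;  -8994 − 2204 = -11198;  -34555 − 11198 = -45753
-312 − 24 = -336;  -2204 − 336 = -2540;  -11198 − 2540 = -13738;  -45753 − 13738 = -59491
-336 − 24 = -360;  -2540 − 360 = -2900;  -13738 − 2900 = -16638;  -59491 − 16638 = -76129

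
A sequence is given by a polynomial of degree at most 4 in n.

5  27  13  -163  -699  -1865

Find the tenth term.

First differences: 22 , -14 , -176 , -536 , -1166
Second differences: -36 , -162 , -360 , -630
Third differences: -126 , -198 , -270
Fourth differences: -72 , -72
Fourth differences constant at -72.
-270 − 72 = -342;  -630 − 342 = -972;  -1166 − 972 = -2138;  -1865 − 2138 = -4003
-342 − 72 = -414;  -972 − 414 = -1386;  -2138 − 1386 = -3524;  -4003 − 3524 = -7527
-414 − 72 = -486;  -1386 − 486 = -1872;  -3524 − 1872 = -5396;  -7527 − 5396 = -12923
-486 − 72 = -558;  -1872 − 558 = -2430;  -5396 − 2430 = -7826;  -12923 − 7826 = -20749

-20749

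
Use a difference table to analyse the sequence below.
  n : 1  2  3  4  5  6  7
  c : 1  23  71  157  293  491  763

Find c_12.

3653

Δ: 22, 48, 86, 136, 198, 272
Δ²: 26, 38, 50, 62, 74
Δ³: 12, 12, 12, 12
The third differences are constant (12).
74 + 12 = 86;  272 + 86 = 358;  763 + 358 = 1121
86 + 12 = 98;  358 + 98 = 456;  1121 + 456 = 1577
98 + 12 = 110;  456 + 110 = 566;  1577 + 566 = 2143
110 + 12 = 122;  566 + 122 = 688;  2143 + 688 = 2831
122 + 12 = 134;  688 + 134 = 822;  2831 + 822 = 3653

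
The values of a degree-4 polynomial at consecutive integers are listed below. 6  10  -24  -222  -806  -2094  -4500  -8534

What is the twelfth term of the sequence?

First differences: 4 , -34 , -198 , -584 , -1288 , -2406 , -4034
Second differences: -38 , -164 , -386 , -704 , -1118 , -1628
Third differences: -126 , -222 , -318 , -414 , -510
Fourth differences: -96 , -96 , -96 , -96
The fourth differences are constant (-96).
-510 − 96 = -606;  -1628 − 606 = -2234;  -4034 − 2234 = -6268;  -8534 − 6268 = -14802
-606 − 96 = -702;  -2234 − 702 = -2936;  -6268 − 2936 = -9204;  -14802 − 9204 = -24006
-702 − 96 = -798;  -2936 − 798 = -3734;  -9204 − 3734 = -12938;  -24006 − 12938 = -36944
-798 − 96 = -894;  -3734 − 894 = -4628;  -12938 − 4628 = -17566;  -36944 − 17566 = -54510

-54510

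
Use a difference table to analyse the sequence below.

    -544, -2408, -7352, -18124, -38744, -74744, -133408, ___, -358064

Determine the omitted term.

-224012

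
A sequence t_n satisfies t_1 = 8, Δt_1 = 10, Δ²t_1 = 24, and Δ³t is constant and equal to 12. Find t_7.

Build the table forward from the leading diagonal:
Third differences: 12  12  12  12  12  12  12
Second differences: 24  36  48  60  72  84  96
First differences: 10  34  70  118  178  250  334
t: 8  18  52  122  240  418  668

668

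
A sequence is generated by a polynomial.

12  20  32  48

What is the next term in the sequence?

D1: 8  12  16
D2: 4  4
The second differences are constant (4).
16 + 4 = 20;  48 + 20 = 68

68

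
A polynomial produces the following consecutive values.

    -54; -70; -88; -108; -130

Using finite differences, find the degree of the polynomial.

2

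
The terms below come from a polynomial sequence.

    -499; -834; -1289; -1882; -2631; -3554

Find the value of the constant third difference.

-18

D1: -335, -455, -593, -749, -923
D2: -120, -138, -156, -174
D3: -18, -18, -18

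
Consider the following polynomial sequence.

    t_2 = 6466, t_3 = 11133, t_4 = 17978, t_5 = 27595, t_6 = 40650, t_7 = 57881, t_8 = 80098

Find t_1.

3455

4667, 6845, 9617, 13055, 17231, 22217
2178, 2772, 3438, 4176, 4986
594, 666, 738, 810
72, 72, 72
The fourth differences are constant at 72.
Work back: 594 − 72 = 522;  2178 − 522 = 1656;  4667 − 1656 = 3011;  6466 − 3011 = 3455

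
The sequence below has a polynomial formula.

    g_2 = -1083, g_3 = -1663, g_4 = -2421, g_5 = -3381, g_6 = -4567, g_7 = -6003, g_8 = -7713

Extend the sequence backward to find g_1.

-580  -758  -960  -1186  -1436  -1710
-178  -202  -226  -250  -274
-24  -24  -24  -24
The third differences are constant at -24.
Work back: -178 + 24 = -154;  -580 + 154 = -426;  -1083 + 426 = -657

-657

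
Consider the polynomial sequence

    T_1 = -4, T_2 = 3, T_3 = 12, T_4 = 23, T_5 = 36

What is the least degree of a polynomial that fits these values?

2

Δ: 7, 9, 11, 13
Δ²: 2, 2, 2
The second differences are constant, so the polynomial has degree 2.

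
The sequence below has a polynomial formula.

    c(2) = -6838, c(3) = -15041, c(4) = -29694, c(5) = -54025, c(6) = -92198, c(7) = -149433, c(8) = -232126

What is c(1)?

-2673

-8203, -14653, -24331, -38173, -57235, -82693
-6450, -9678, -13842, -19062, -25458
-3228, -4164, -5220, -6396
-936, -1056, -1176
-120, -120
The fifth differences are constant at -120.
Work back: -936 + 120 = -816;  -3228 + 816 = -2412;  -6450 + 2412 = -4038;  -8203 + 4038 = -4165;  -6838 + 4165 = -2673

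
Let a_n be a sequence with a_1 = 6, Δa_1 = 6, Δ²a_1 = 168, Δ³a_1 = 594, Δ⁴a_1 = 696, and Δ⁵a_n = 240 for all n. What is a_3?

186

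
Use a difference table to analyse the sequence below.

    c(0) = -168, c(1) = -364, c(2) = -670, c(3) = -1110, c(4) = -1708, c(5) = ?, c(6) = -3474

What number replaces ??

Using the first 5 terms:
First differences: -196, -306, -440, -598
Second differences: -110, -134, -158
Third differences: -24, -24
Constant third difference = -24.
Extend forward: -158 − 24 = -182;  -598 − 182 = -780;  -1708 − 780 = -2488

-2488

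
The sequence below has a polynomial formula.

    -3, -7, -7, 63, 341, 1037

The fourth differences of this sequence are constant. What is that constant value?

72

D1: -4, 0, 70, 278, 696
D2: 4, 70, 208, 418
D3: 66, 138, 210
D4: 72, 72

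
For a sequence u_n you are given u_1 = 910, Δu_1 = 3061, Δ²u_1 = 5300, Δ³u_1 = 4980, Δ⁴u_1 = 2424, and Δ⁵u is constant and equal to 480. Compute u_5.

67298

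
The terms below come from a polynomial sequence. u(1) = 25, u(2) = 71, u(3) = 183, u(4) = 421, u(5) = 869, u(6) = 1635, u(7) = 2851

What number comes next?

Δ: 46, 112, 238, 448, 766, 1216
Δ²: 66, 126, 210, 318, 450
Δ³: 60, 84, 108, 132
Δ⁴: 24, 24, 24
Fourth differences constant at 24.
132 + 24 = 156;  450 + 156 = 606;  1216 + 606 = 1822;  2851 + 1822 = 4673

4673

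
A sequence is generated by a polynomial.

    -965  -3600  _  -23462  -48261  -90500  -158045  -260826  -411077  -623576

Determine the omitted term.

-10061

Using the last 7 terms:
First differences: -24799, -42239, -67545, -102781, -150251, -212499
Second differences: -17440, -25306, -35236, -47470, -62248
Third differences: -7866, -9930, -12234, -14778
Fourth differences: -2064, -2304, -2544
Fifth differences: -240, -240
Constant fifth difference = -240.
Extend backward: -2064 + 240 = -1824;  -7866 + 1824 = -6042;  -17440 + 6042 = -11398;  -24799 + 11398 = -13401;  -23462 + 13401 = -10061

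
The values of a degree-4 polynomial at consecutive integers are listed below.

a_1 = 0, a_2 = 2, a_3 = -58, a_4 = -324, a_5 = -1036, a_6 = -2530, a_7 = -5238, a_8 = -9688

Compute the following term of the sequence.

First differences: 2, -60, -266, -712, -1494, -2708, -4450
Second differences: -62, -206, -446, -782, -1214, -1742
Third differences: -144, -240, -336, -432, -528
Fourth differences: -96, -96, -96, -96
Constant fourth difference = -96, so extend:
-528 − 96 = -624;  -1742 − 624 = -2366;  -4450 − 2366 = -6816;  -9688 − 6816 = -16504

-16504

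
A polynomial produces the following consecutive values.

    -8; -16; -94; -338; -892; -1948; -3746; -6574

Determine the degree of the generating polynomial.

4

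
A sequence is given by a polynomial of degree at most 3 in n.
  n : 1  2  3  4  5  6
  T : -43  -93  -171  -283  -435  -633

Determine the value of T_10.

First differences: -50, -78, -112, -152, -198
Second differences: -28, -34, -40, -46
Third differences: -6, -6, -6
Third differences constant at -6.
-46 − 6 = -52;  -198 − 52 = -250;  -633 − 250 = -883
-52 − 6 = -58;  -250 − 58 = -308;  -883 − 308 = -1191
-58 − 6 = -64;  -308 − 64 = -372;  -1191 − 372 = -1563
-64 − 6 = -70;  -372 − 70 = -442;  -1563 − 442 = -2005

-2005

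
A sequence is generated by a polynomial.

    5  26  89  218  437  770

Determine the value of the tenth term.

3722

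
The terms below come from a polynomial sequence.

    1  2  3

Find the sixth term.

D1: 1  1
First differences constant at 1.
3 + 1 = 4
4 + 1 = 5
5 + 1 = 6

6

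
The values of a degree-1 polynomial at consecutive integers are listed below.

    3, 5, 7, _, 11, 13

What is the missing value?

Using the first 3 terms:
First differences: 2, 2
Constant first difference = 2.
Extend forward: 7 + 2 = 9

9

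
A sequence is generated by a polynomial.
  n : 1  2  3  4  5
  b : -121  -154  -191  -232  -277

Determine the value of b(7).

-379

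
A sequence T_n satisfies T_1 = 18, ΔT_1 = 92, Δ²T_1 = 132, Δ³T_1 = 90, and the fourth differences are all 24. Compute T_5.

Build the table forward from the leading diagonal:
D4: 24, 24, 24, 24, 24
D3: 90, 114, 138, 162, 186
D2: 132, 222, 336, 474, 636
D1: 92, 224, 446, 782, 1256
T: 18, 110, 334, 780, 1562

1562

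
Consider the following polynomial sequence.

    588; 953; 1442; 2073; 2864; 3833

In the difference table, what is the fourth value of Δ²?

178

Δ: 365, 489, 631, 791, 969
Δ²: 124, 142, 160, 178
Δ³: 18, 18, 18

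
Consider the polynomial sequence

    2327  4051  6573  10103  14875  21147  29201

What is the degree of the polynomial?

1724, 2522, 3530, 4772, 6272, 8054
798, 1008, 1242, 1500, 1782
210, 234, 258, 282
24, 24, 24
The fourth differences are constant, so the polynomial has degree 4.

4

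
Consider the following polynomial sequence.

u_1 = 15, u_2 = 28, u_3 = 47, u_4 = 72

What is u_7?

D1: 13 , 19 , 25
D2: 6 , 6
Constant second difference = 6, so extend:
25 + 6 = 31;  72 + 31 = 103
31 + 6 = 37;  103 + 37 = 140
37 + 6 = 43;  140 + 43 = 183

183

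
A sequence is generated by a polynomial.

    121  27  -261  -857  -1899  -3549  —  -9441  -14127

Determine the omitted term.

-5993

Using the first 6 terms:
Δ: -94, -288, -596, -1042, -1650
Δ²: -194, -308, -446, -608
Δ³: -114, -138, -162
Δ⁴: -24, -24
Constant fourth difference = -24.
Extend forward: -162 − 24 = -186;  -608 − 186 = -794;  -1650 − 794 = -2444;  -3549 − 2444 = -5993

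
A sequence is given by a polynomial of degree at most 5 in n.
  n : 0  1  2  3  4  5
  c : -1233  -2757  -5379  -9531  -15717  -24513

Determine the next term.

-36567

D1: -1524, -2622, -4152, -6186, -8796
D2: -1098, -1530, -2034, -2610
D3: -432, -504, -576
D4: -72, -72
Fourth differences constant at -72.
-576 − 72 = -648;  -2610 − 648 = -3258;  -8796 − 3258 = -12054;  -24513 − 12054 = -36567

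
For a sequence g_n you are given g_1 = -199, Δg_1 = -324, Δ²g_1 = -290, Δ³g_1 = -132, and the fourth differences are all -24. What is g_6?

-6159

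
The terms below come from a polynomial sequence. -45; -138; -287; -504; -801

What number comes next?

-1190

Δ: -93, -149, -217, -297
Δ²: -56, -68, -80
Δ³: -12, -12
Constant third difference = -12, so extend:
-80 − 12 = -92;  -297 − 92 = -389;  -801 − 389 = -1190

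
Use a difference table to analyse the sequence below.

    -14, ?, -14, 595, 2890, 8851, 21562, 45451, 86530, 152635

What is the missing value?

Using the last 8 terms:
D1: 609  2295  5961  12711  23889  41079  66105
D2: 1686  3666  6750  11178  17190  25026
D3: 1980  3084  4428  6012  7836
D4: 1104  1344  1584  1824
D5: 240  240  240
Constant fifth difference = 240.
Extend backward: 1104 − 240 = 864;  1980 − 864 = 1116;  1686 − 1116 = 570;  609 − 570 = 39;  -14 − 39 = -53

-53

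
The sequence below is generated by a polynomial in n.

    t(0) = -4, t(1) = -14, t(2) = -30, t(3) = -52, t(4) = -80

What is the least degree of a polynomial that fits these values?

2

D1: -10, -16, -22, -28
D2: -6, -6, -6
The second differences are constant, so the polynomial has degree 2.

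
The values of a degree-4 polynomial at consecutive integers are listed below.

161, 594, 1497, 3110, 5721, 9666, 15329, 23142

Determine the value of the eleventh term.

First differences: 433, 903, 1613, 2611, 3945, 5663, 7813
Second differences: 470, 710, 998, 1334, 1718, 2150
Third differences: 240, 288, 336, 384, 432
Fourth differences: 48, 48, 48, 48
Constant fourth difference = 48, so extend:
432 + 48 = 480;  2150 + 480 = 2630;  7813 + 2630 = 10443;  23142 + 10443 = 33585
480 + 48 = 528;  2630 + 528 = 3158;  10443 + 3158 = 13601;  33585 + 13601 = 47186
528 + 48 = 576;  3158 + 576 = 3734;  13601 + 3734 = 17335;  47186 + 17335 = 64521

64521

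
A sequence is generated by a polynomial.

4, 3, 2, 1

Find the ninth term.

-4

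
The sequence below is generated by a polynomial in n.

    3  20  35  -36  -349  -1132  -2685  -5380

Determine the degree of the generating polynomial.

First differences: 17, 15, -71, -313, -783, -1553, -2695
Second differences: -2, -86, -242, -470, -770, -1142
Third differences: -84, -156, -228, -300, -372
Fourth differences: -72, -72, -72, -72
The fourth differences are constant, so the polynomial has degree 4.

4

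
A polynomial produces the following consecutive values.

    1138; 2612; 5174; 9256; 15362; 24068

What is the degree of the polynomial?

D1: 1474, 2562, 4082, 6106, 8706
D2: 1088, 1520, 2024, 2600
D3: 432, 504, 576
D4: 72, 72
The fourth differences are constant, so the polynomial has degree 4.

4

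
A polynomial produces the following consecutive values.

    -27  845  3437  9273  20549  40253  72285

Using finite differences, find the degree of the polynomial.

5

Δ: 872, 2592, 5836, 11276, 19704, 32032
Δ²: 1720, 3244, 5440, 8428, 12328
Δ³: 1524, 2196, 2988, 3900
Δ⁴: 672, 792, 912
Δ⁵: 120, 120
The fifth differences are constant, so the polynomial has degree 5.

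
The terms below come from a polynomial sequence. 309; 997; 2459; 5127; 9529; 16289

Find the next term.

First differences: 688, 1462, 2668, 4402, 6760
Second differences: 774, 1206, 1734, 2358
Third differences: 432, 528, 624
Fourth differences: 96, 96
Fourth differences constant at 96.
624 + 96 = 720;  2358 + 720 = 3078;  6760 + 3078 = 9838;  16289 + 9838 = 26127

26127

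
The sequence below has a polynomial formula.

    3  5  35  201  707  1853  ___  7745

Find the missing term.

Using the first 6 terms:
D1: 2, 30, 166, 506, 1146
D2: 28, 136, 340, 640
D3: 108, 204, 300
D4: 96, 96
Constant fourth difference = 96.
Extend forward: 300 + 96 = 396;  640 + 396 = 1036;  1146 + 1036 = 2182;  1853 + 2182 = 4035

4035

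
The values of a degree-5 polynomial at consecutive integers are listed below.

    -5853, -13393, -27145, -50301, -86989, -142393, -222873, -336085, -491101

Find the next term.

-698529

-7540, -13752, -23156, -36688, -55404, -80480, -113212, -155016
-6212, -9404, -13532, -18716, -25076, -32732, -41804
-3192, -4128, -5184, -6360, -7656, -9072
-936, -1056, -1176, -1296, -1416
-120, -120, -120, -120
Fifth differences constant at -120.
-1416 − 120 = -1536;  -9072 − 1536 = -10608;  -41804 − 10608 = -52412;  -155016 − 52412 = -207428;  -491101 − 207428 = -698529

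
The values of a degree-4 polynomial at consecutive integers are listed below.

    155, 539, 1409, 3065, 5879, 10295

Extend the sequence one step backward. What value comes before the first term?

D1: 384  870  1656  2814  4416
D2: 486  786  1158  1602
D3: 300  372  444
D4: 72  72
The fourth differences are constant at 72.
Work back: 300 − 72 = 228;  486 − 228 = 258;  384 − 258 = 126;  155 − 126 = 29

29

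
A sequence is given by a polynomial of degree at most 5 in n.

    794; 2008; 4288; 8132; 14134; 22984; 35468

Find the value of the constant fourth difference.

D1: 1214, 2280, 3844, 6002, 8850, 12484
D2: 1066, 1564, 2158, 2848, 3634
D3: 498, 594, 690, 786
D4: 96, 96, 96

96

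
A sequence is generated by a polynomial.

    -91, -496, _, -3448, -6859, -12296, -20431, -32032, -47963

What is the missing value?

-1487

Using the last 6 terms:
-3411, -5437, -8135, -11601, -15931
-2026, -2698, -3466, -4330
-672, -768, -864
-96, -96
Constant fourth difference = -96.
Extend backward: -672 + 96 = -576;  -2026 + 576 = -1450;  -3411 + 1450 = -1961;  -3448 + 1961 = -1487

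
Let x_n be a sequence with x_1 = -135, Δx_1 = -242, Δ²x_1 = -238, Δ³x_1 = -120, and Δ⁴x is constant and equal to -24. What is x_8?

-11867

Build the table forward from the leading diagonal:
Δ⁴: -24  -24  -24  -24  -24  -24  -24  -24
Δ³: -120  -144  -168  -192  -216  -240  -264  -288
Δ²: -238  -358  -502  -670  -862  -1078  -1318  -1582
Δ: -242  -480  -838  -1340  -2010  -2872  -3950  -5268
x: -135  -377  -857  -1695  -3035  -5045  -7917  -11867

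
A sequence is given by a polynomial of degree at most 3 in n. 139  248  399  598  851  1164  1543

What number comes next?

D1: 109, 151, 199, 253, 313, 379
D2: 42, 48, 54, 60, 66
D3: 6, 6, 6, 6
Third differences constant at 6.
66 + 6 = 72;  379 + 72 = 451;  1543 + 451 = 1994

1994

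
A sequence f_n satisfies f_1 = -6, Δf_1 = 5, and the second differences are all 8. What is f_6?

Build the table forward from the leading diagonal:
D2: 8  8  8  8  8  8
D1: 5  13  21  29  37  45
f: -6  -1  12  33  62  99

99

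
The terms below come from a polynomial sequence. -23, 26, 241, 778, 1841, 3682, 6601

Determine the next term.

10946

First differences: 49, 215, 537, 1063, 1841, 2919
Second differences: 166, 322, 526, 778, 1078
Third differences: 156, 204, 252, 300
Fourth differences: 48, 48, 48
Fourth differences constant at 48.
300 + 48 = 348;  1078 + 348 = 1426;  2919 + 1426 = 4345;  6601 + 4345 = 10946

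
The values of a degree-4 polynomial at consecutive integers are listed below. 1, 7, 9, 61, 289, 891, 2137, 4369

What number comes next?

6  2  52  228  602  1246  2232
-4  50  176  374  644  986
54  126  198  270  342
72  72  72  72
Fourth differences constant at 72.
342 + 72 = 414;  986 + 414 = 1400;  2232 + 1400 = 3632;  4369 + 3632 = 8001

8001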